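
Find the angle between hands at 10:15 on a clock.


Hour hand = 10×30 + 15×0.5 = 307.5°
Minute hand = 15×6 = 90°
Difference = |307.5 - 90| = 217.5°
Since > 180°: 360 - 217.5 = 142.5°

142.5°


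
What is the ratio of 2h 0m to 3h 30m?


Duration 1: 120 minutes
Duration 2: 210 minutes
Ratio = 120:210
GCD = 30
Simplified = 4:7
As a decimal: 4/7 ≈ 0.57

4:7 (0.57)


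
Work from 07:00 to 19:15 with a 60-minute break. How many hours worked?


11h 15m (675 minutes)

Total time = (19×60+15) - (7×60+0)
= 1155 - 420 = 735 min
Minus break: 735 - 60 = 675 min
= 11h 15m


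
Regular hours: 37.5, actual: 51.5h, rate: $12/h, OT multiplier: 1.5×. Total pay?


Regular: 37.5h × $12 = $450.00
Overtime: 51.5 - 37.5 = 14.0h
OT pay: 14.0h × $12 × 1.5 = $252.00
Total = $450.00 + $252.00 = $702.00

$702.00


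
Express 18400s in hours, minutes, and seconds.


5h 6m 40s

Hours: 18400 ÷ 3600 = 5 remainder 400
Minutes: 400 ÷ 60 = 6 remainder 40
Seconds: 40


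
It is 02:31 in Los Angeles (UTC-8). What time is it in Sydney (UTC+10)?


Time difference = UTC+10 - UTC-8 = +18 hours
New hour = (2 + 18) mod 24
= 20 mod 24 = 20
Minutes unchanged → 20:31

20:31


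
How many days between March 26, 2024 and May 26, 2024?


61 days

From March 26, 2024 to May 26, 2024
Rest of March 2024: 31 - 26 = 5
Full months: April 30
Days into May 2024: 26
Total = 5 + 30 + 26 = 61 days


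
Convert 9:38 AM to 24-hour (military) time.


Input: 9:38 AM
AM hour stays: 9

09:38


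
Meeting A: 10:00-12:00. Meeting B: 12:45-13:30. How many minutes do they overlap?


Meeting A: 600-720 (in minutes from midnight)
Meeting B: 765-810
Overlap start = max(600, 765) = 765
Overlap end = min(720, 810) = 720
Overlap = max(0, 720 - 765) = 0 min

0 minutes


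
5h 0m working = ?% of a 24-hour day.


20.8%

Time: 300 minutes
Day: 1440 minutes
Percentage = (300/1440) × 100 ≈ 20.8%


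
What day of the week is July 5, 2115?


Friday

Zeller's congruence:
q=5, m=7, k=15, j=21
h = (5 + ⌊13×8/5⌋ + 15 + ⌊15/4⌋ + ⌊21/4⌋ - 2×21) mod 7
= (5 + 20 + 15 + 3 + 5 - 42) mod 7
= 6 mod 7 = 6
h=6 → Friday


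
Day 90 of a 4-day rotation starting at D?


Shifts: A, B, C, D
Start: D (index 3)
Day 90: (3 + 90 - 1) mod 4
= 92 mod 4
= 0
Index 0 → shift A

Shift A


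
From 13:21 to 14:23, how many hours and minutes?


1h 2m

End time in minutes: 14×60 + 23 = 863
Start time in minutes: 13×60 + 21 = 801
Difference = 863 - 801 = 62 minutes
= 1 hours 2 minutes


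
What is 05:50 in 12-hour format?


5:50 AM

Hour: 5
5 < 12 → AM


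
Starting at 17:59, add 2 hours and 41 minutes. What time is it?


20:40

Start: 1079 minutes from midnight
Add: 161 minutes
Total: 1240 minutes
Hours: 1240 ÷ 60 = 20 remainder 40


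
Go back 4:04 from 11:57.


07:53

Start: 717 minutes from midnight
Subtract: 244 minutes
Remaining: 717 - 244 = 473
Hours: 7, Minutes: 53


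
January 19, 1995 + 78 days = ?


Start: January 19, 1995
Add 78 days
January 19 → February 1: 31 - 19 + 1 = 13 days (78 - 13 = 65 left)
February 1 → March 1: 28 - 1 + 1 = 28 days (65 - 28 = 37 left)
March 1 → April 1: 31 - 1 + 1 = 31 days (37 - 31 = 6 left)
April 1 + 6 = April 7, 1995

April 7, 1995


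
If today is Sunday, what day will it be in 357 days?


Start: Sunday (index 6)
(6 + 357) mod 7
= 363 mod 7
= 6
Index 6 → Sunday

Sunday


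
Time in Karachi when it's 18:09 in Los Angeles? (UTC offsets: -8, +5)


Time difference = UTC+5 - UTC-8 = +13 hours
New hour = (18 + 13) mod 24
= 31 mod 24 = 7
Minutes unchanged → 07:09; 31 ≥ 24 → next day

07:09 (next day)


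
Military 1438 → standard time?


Hour: 14
14 - 12 = 2 → PM

2:38 PM


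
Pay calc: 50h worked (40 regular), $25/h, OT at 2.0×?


$1500.00

Regular: 40h × $25 = $1000.00
Overtime: 50 - 40 = 10h
OT pay: 10h × $25 × 2.0 = $500.00
Total = $1000.00 + $500.00 = $1500.00


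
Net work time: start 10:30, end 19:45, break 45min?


8h 30m (510 minutes)

Total time = (19×60+45) - (10×60+30)
= 1185 - 630 = 555 min
Minus break: 555 - 45 = 510 min
= 8h 30m


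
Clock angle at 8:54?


Hour hand = 8×30 + 54×0.5 = 267.0°
Minute hand = 54×6 = 324°
Difference = |267.0 - 324| = 57.0°

57.0°


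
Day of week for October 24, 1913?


Friday

Zeller's congruence:
q=24, m=10, k=13, j=19
h = (24 + ⌊13×11/5⌋ + 13 + ⌊13/4⌋ + ⌊19/4⌋ - 2×19) mod 7
= (24 + 28 + 13 + 3 + 4 - 38) mod 7
= 34 mod 7 = 6
h=6 → Friday


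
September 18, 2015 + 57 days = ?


November 14, 2015

Start: September 18, 2015
Add 57 days
September 18 → October 1: 30 - 18 + 1 = 13 days (57 - 13 = 44 left)
October 1 → November 1: 31 - 1 + 1 = 31 days (44 - 31 = 13 left)
November 1 + 13 = November 14, 2015


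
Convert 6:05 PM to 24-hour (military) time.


18:05

Input: 6:05 PM
PM: 6 + 12 = 18


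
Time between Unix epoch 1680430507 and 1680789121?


Difference = 1680789121 - 1680430507 = 358614 seconds
In hours: 358614 / 3600 ≈ 99.6
In days: 358614 / 86400 ≈ 4.15

358614 seconds (99.6 hours / 4.15 days)


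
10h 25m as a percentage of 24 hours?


0.4340 (43.40%)

Total minutes: 10×60 + 25 = 625
Day = 24×60 = 1440 minutes
Fraction = 625/1440 ≈ 0.4340
As a percentage: 625/1440 × 100 ≈ 43.40%


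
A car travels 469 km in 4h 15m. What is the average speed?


Distance: 469 km
Time: 4h 15m = 255 min = 255/60 = 17/4 hours
Speed = 469 ÷ (17/4) = 469 × 4 / 17 = 1876/17 ≈ 110.4 km/h

110.4 km/h


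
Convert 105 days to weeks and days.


15 weeks 0 days

Weeks: 105 ÷ 7 = 15 remainder 0


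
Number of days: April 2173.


30 days

Month: April (month 4)
April has 30 days


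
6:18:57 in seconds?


Hours: 6 × 3600 = 21600
Minutes: 18 × 60 = 1080
Seconds: 57
Total = 21600 + 1080 + 57 = 22737

22737 seconds


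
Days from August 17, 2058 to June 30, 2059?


317 days

From August 17, 2058 to June 30, 2059
Rest of August 2058: 31 - 17 = 14
Full months: September 30, October 31, November 30, December 31, January 31, February 2059 28, March 31, April 30, May 31
Days into June 2059: 30
Total = 14 + 30 + 31 + 30 + 31 + 31 + 28 + 31 + 30 + 31 + 30 = 317 days


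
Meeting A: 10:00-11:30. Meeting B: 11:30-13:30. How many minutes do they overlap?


Meeting A: 600-690 (in minutes from midnight)
Meeting B: 690-810
Overlap start = max(600, 690) = 690
Overlap end = min(690, 810) = 690
Overlap = max(0, 690 - 690) = 0 min

0 minutes


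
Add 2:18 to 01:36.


03:54

Start: 96 minutes from midnight
Add: 138 minutes
Total: 234 minutes
Hours: 234 ÷ 60 = 3 remainder 54


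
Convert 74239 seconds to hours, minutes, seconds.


Hours: 74239 ÷ 3600 = 20 remainder 2239
Minutes: 2239 ÷ 60 = 37 remainder 19
Seconds: 19

20h 37m 19s


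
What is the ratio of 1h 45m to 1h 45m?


Duration 1: 105 minutes
Duration 2: 105 minutes
Ratio = 105:105
GCD = 105
Simplified = 1:1
As a decimal: 1/1 = 1.00

1:1 (1.00)


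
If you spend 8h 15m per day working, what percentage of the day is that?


34.4%

Time: 495 minutes
Day: 1440 minutes
Percentage = (495/1440) × 100 ≈ 34.4%


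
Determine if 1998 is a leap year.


Rules: divisible by 4 AND (not by 100 OR by 400)
1998 ÷ 4 = 499 remainder 2 → not divisible by 4
Not divisible by 4 → not a leap year

No


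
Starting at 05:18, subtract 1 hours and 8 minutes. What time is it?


Start: 318 minutes from midnight
Subtract: 68 minutes
Remaining: 318 - 68 = 250
Hours: 4, Minutes: 10

04:10


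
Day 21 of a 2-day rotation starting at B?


Shifts: A, B
Start: B (index 1)
Day 21: (1 + 21 - 1) mod 2
= 21 mod 2
= 1
Index 1 → shift B

Shift B


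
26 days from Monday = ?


Start: Monday (index 0)
(0 + 26) mod 7
= 26 mod 7
= 5
Index 5 → Saturday

Saturday


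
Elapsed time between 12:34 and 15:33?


2h 59m

End time in minutes: 15×60 + 33 = 933
Start time in minutes: 12×60 + 34 = 754
Difference = 933 - 754 = 179 minutes
= 2 hours 59 minutes


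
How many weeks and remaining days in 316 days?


Weeks: 316 ÷ 7 = 45 remainder 1

45 weeks 1 days


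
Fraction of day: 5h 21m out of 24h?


Total minutes: 5×60 + 21 = 321
Day = 24×60 = 1440 minutes
Fraction = 321/1440 ≈ 0.2229
As a percentage: 321/1440 × 100 ≈ 22.29%

0.2229 (22.29%)


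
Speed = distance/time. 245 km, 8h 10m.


30.0 km/h

Distance: 245 km
Time: 8h 10m = 490 min = 490/60 = 49/6 hours
Speed = 245 ÷ (49/6) = 245 × 6 / 49 = 1470/49 = 30.0 km/h


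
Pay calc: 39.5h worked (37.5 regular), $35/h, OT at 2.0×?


$1452.50

Regular: 37.5h × $35 = $1312.50
Overtime: 39.5 - 37.5 = 2.0h
OT pay: 2.0h × $35 × 2.0 = $140.00
Total = $1312.50 + $140.00 = $1452.50


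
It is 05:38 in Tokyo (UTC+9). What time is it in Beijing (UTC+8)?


Time difference = UTC+8 - UTC+9 = -1 hours
New hour = (5 -1) mod 24
= 4 mod 24 = 4
Minutes unchanged → 04:38

04:38


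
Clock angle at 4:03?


103.5°

Hour hand = 4×30 + 3×0.5 = 121.5°
Minute hand = 3×6 = 18°
Difference = |121.5 - 18| = 103.5°


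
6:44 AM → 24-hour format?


06:44

Input: 6:44 AM
AM hour stays: 6


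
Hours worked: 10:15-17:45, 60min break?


6h 30m (390 minutes)

Total time = (17×60+45) - (10×60+15)
= 1065 - 615 = 450 min
Minus break: 450 - 60 = 390 min
= 6h 30m


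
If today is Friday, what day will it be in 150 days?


Monday

Start: Friday (index 4)
(4 + 150) mod 7
= 154 mod 7
= 0
Index 0 → Monday


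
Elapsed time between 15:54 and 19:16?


3h 22m

End time in minutes: 19×60 + 16 = 1156
Start time in minutes: 15×60 + 54 = 954
Difference = 1156 - 954 = 202 minutes
= 3 hours 22 minutes


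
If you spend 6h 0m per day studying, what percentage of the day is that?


25.0%

Time: 360 minutes
Day: 1440 minutes
Percentage = (360/1440) × 100 = 25.0%


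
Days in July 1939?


Month: July (month 7)
July has 31 days

31 days


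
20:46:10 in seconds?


74770 seconds

Hours: 20 × 3600 = 72000
Minutes: 46 × 60 = 2760
Seconds: 10
Total = 72000 + 2760 + 10 = 74770


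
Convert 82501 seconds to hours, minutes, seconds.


22h 55m 1s

Hours: 82501 ÷ 3600 = 22 remainder 3301
Minutes: 3301 ÷ 60 = 55 remainder 1
Seconds: 1


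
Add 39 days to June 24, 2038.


August 2, 2038

Start: June 24, 2038
Add 39 days
June 24 → July 1: 30 - 24 + 1 = 7 days (39 - 7 = 32 left)
July 1 → August 1: 31 - 1 + 1 = 31 days (32 - 31 = 1 left)
August 1 + 1 = August 2, 2038


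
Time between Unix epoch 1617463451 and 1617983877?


520426 seconds (144.6 hours / 6.02 days)

Difference = 1617983877 - 1617463451 = 520426 seconds
In hours: 520426 / 3600 ≈ 144.6
In days: 520426 / 86400 ≈ 6.02


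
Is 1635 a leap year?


Rules: divisible by 4 AND (not by 100 OR by 400)
1635 ÷ 4 = 408 remainder 3 → not divisible by 4
Not divisible by 4 → not a leap year

No


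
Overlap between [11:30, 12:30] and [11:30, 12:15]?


45 minutes

Meeting A: 690-750 (in minutes from midnight)
Meeting B: 690-735
Overlap start = max(690, 690) = 690
Overlap end = min(750, 735) = 735
Overlap = max(0, 735 - 690) = 45 min


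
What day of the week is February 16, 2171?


Saturday

Zeller's congruence:
q=16, m=14, k=70, j=21
h = (16 + ⌊13×15/5⌋ + 70 + ⌊70/4⌋ + ⌊21/4⌋ - 2×21) mod 7
= (16 + 39 + 70 + 17 + 5 - 42) mod 7
= 105 mod 7 = 0
h=0 → Saturday


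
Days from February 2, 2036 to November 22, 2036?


From February 2, 2036 to November 22, 2036
Rest of February 2036: 29 - 2 = 27
Full months: March 31, April 30, May 31, June 30, July 31, August 31, September 30, October 31
Days into November 2036: 22
Total = 27 + 31 + 30 + 31 + 30 + 31 + 31 + 30 + 31 + 22 = 294 days

294 days


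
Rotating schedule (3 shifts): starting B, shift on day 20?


Shifts: A, B, C
Start: B (index 1)
Day 20: (1 + 20 - 1) mod 3
= 20 mod 3
= 2
Index 2 → shift C

Shift C


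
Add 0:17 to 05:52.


06:09

Start: 352 minutes from midnight
Add: 17 minutes
Total: 369 minutes
Hours: 369 ÷ 60 = 6 remainder 9


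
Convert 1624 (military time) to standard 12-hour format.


Hour: 16
16 - 12 = 4 → PM

4:24 PM


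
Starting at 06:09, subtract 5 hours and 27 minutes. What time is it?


Start: 369 minutes from midnight
Subtract: 327 minutes
Remaining: 369 - 327 = 42
Hours: 0, Minutes: 42

00:42


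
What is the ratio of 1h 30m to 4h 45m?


Duration 1: 90 minutes
Duration 2: 285 minutes
Ratio = 90:285
GCD = 15
Simplified = 6:19
As a decimal: 6/19 ≈ 0.32

6:19 (0.32)


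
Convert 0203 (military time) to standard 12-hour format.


Hour: 2
2 < 12 → AM

2:03 AM


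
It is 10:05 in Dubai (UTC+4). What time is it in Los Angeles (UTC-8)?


Time difference = UTC-8 - UTC+4 = -12 hours
New hour = (10 -12) mod 24
= -2 mod 24 = 22
Minutes unchanged → 22:05; -2 < 0 → previous day

22:05 (previous day)


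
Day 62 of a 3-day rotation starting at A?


Shifts: A, B, C
Start: A (index 0)
Day 62: (0 + 62 - 1) mod 3
= 61 mod 3
= 1
Index 1 → shift B

Shift B


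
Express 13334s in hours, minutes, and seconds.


3h 42m 14s

Hours: 13334 ÷ 3600 = 3 remainder 2534
Minutes: 2534 ÷ 60 = 42 remainder 14
Seconds: 14


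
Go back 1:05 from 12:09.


11:04

Start: 729 minutes from midnight
Subtract: 65 minutes
Remaining: 729 - 65 = 664
Hours: 11, Minutes: 4


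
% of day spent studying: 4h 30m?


Time: 270 minutes
Day: 1440 minutes
Percentage = (270/1440) × 100 ≈ 18.8%

18.8%


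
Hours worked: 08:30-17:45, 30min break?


Total time = (17×60+45) - (8×60+30)
= 1065 - 510 = 555 min
Minus break: 555 - 30 = 525 min
= 8h 45m

8h 45m (525 minutes)


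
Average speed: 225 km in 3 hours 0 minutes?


Distance: 225 km
Time: 3 hours
Speed = 225 / 3 = 75.0 km/h

75.0 km/h


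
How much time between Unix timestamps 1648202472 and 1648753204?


550732 seconds (153.0 hours / 6.37 days)

Difference = 1648753204 - 1648202472 = 550732 seconds
In hours: 550732 / 3600 ≈ 153.0
In days: 550732 / 86400 ≈ 6.37


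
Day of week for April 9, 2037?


Thursday

Zeller's congruence:
q=9, m=4, k=37, j=20
h = (9 + ⌊13×5/5⌋ + 37 + ⌊37/4⌋ + ⌊20/4⌋ - 2×20) mod 7
= (9 + 13 + 37 + 9 + 5 - 40) mod 7
= 33 mod 7 = 5
h=5 → Thursday


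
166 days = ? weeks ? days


23 weeks 5 days

Weeks: 166 ÷ 7 = 23 remainder 5


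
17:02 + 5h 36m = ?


Start: 1022 minutes from midnight
Add: 336 minutes
Total: 1358 minutes
Hours: 1358 ÷ 60 = 22 remainder 38

22:38


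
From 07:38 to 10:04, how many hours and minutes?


End time in minutes: 10×60 + 4 = 604
Start time in minutes: 7×60 + 38 = 458
Difference = 604 - 458 = 146 minutes
= 2 hours 26 minutes

2h 26m


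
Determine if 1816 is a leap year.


Yes

Rules: divisible by 4 AND (not by 100 OR by 400)
1816 ÷ 4 = 454 exactly → divisible by 4
1816 ÷ 100 = 18 remainder 16 → not divisible by 100
Divisible by 4 but not by 100 → leap year


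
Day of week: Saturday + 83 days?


Start: Saturday (index 5)
(5 + 83) mod 7
= 88 mod 7
= 4
Index 4 → Friday

Friday


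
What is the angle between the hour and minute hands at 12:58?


Hour hand (12 ≡ 0 on the dial): 0×30 + 58×0.5 = 29.0°
Minute hand = 58×6 = 348°
Difference = |29.0 - 348| = 319.0°
Since > 180°: 360 - 319.0 = 41.0°

41.0°


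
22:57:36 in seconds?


Hours: 22 × 3600 = 79200
Minutes: 57 × 60 = 3420
Seconds: 36
Total = 79200 + 3420 + 36 = 82656

82656 seconds


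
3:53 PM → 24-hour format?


Input: 3:53 PM
PM: 3 + 12 = 15

15:53


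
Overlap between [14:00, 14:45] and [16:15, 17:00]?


0 minutes

Meeting A: 840-885 (in minutes from midnight)
Meeting B: 975-1020
Overlap start = max(840, 975) = 975
Overlap end = min(885, 1020) = 885
Overlap = max(0, 885 - 975) = 0 min


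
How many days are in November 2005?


Month: November (month 11)
November has 30 days

30 days


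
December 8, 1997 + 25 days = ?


January 2, 1998

Start: December 8, 1997
Add 25 days
December 8 → January 1: 31 - 8 + 1 = 24 days (25 - 24 = 1 left)
January 1 + 1 = January 2, 1998


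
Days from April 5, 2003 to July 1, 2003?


From April 5, 2003 to July 1, 2003
Rest of April 2003: 30 - 5 = 25
Full months: May 31, June 30
Days into July 2003: 1
Total = 25 + 31 + 30 + 1 = 87 days

87 days


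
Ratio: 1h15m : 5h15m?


5:21 (0.24)

Duration 1: 75 minutes
Duration 2: 315 minutes
Ratio = 75:315
GCD = 15
Simplified = 5:21
As a decimal: 5/21 ≈ 0.24


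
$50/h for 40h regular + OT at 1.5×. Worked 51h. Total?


$2825.00

Regular: 40h × $50 = $2000.00
Overtime: 51 - 40 = 11h
OT pay: 11h × $50 × 1.5 = $825.00
Total = $2000.00 + $825.00 = $2825.00


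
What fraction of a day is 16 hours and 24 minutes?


Total minutes: 16×60 + 24 = 984
Day = 24×60 = 1440 minutes
Fraction = 984/1440 ≈ 0.6833
As a percentage: 984/1440 × 100 ≈ 68.33%

0.6833 (68.33%)


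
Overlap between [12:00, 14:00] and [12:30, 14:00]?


90 minutes

Meeting A: 720-840 (in minutes from midnight)
Meeting B: 750-840
Overlap start = max(720, 750) = 750
Overlap end = min(840, 840) = 840
Overlap = max(0, 840 - 750) = 90 min


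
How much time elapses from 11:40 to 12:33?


End time in minutes: 12×60 + 33 = 753
Start time in minutes: 11×60 + 40 = 700
Difference = 753 - 700 = 53 minutes
= 0 hours 53 minutes

0h 53m


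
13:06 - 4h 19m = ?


Start: 786 minutes from midnight
Subtract: 259 minutes
Remaining: 786 - 259 = 527
Hours: 8, Minutes: 47

08:47


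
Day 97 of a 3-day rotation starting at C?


Shift C

Shifts: A, B, C
Start: C (index 2)
Day 97: (2 + 97 - 1) mod 3
= 98 mod 3
= 2
Index 2 → shift C


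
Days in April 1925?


Month: April (month 4)
April has 30 days

30 days


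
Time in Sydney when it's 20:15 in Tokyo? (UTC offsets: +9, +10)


Time difference = UTC+10 - UTC+9 = +1 hours
New hour = (20 + 1) mod 24
= 21 mod 24 = 21
Minutes unchanged → 21:15

21:15


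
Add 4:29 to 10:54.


15:23

Start: 654 minutes from midnight
Add: 269 minutes
Total: 923 minutes
Hours: 923 ÷ 60 = 15 remainder 23


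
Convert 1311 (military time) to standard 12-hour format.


Hour: 13
13 - 12 = 1 → PM

1:11 PM


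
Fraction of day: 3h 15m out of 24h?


Total minutes: 3×60 + 15 = 195
Day = 24×60 = 1440 minutes
Fraction = 195/1440 ≈ 0.1354
As a percentage: 195/1440 × 100 ≈ 13.54%

0.1354 (13.54%)


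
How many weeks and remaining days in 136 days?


Weeks: 136 ÷ 7 = 19 remainder 3

19 weeks 3 days


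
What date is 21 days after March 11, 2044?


Start: March 11, 2044
Add 21 days
March 11 → April 1: 31 - 11 + 1 = 21 days (21 - 21 = 0 left)
Land exactly on April 1, 2044

April 1, 2044


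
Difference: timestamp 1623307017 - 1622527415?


779602 seconds (216.6 hours / 9.02 days)

Difference = 1623307017 - 1622527415 = 779602 seconds
In hours: 779602 / 3600 ≈ 216.6
In days: 779602 / 86400 ≈ 9.02


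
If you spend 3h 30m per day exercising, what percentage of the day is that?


14.6%

Time: 210 minutes
Day: 1440 minutes
Percentage = (210/1440) × 100 ≈ 14.6%


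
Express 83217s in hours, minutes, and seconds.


Hours: 83217 ÷ 3600 = 23 remainder 417
Minutes: 417 ÷ 60 = 6 remainder 57
Seconds: 57

23h 6m 57s


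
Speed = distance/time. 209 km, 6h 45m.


31.0 km/h

Distance: 209 km
Time: 6h 45m = 405 min = 405/60 = 27/4 hours
Speed = 209 ÷ (27/4) = 209 × 4 / 27 = 836/27 ≈ 31.0 km/h


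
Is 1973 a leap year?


Rules: divisible by 4 AND (not by 100 OR by 400)
1973 ÷ 4 = 493 remainder 1 → not divisible by 4
Not divisible by 4 → not a leap year

No


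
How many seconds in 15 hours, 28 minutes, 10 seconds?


55690 seconds

Hours: 15 × 3600 = 54000
Minutes: 28 × 60 = 1680
Seconds: 10
Total = 54000 + 1680 + 10 = 55690


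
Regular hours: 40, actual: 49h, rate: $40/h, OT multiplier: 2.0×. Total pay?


$2320.00

Regular: 40h × $40 = $1600.00
Overtime: 49 - 40 = 9h
OT pay: 9h × $40 × 2.0 = $720.00
Total = $1600.00 + $720.00 = $2320.00


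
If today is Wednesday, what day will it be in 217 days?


Start: Wednesday (index 2)
(2 + 217) mod 7
= 219 mod 7
= 2
Index 2 → Wednesday

Wednesday


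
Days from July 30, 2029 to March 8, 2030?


221 days

From July 30, 2029 to March 8, 2030
Rest of July 2029: 31 - 30 = 1
Full months: August 31, September 30, October 31, November 30, December 31, January 31, February 2030 28
Days into March 2030: 8
Total = 1 + 31 + 30 + 31 + 30 + 31 + 31 + 28 + 8 = 221 days


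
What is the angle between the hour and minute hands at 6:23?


53.5°

Hour hand = 6×30 + 23×0.5 = 191.5°
Minute hand = 23×6 = 138°
Difference = |191.5 - 138| = 53.5°


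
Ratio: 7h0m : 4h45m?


28:19 (1.47)

Duration 1: 420 minutes
Duration 2: 285 minutes
Ratio = 420:285
GCD = 15
Simplified = 28:19
As a decimal: 28/19 ≈ 1.47


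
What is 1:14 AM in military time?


Input: 1:14 AM
AM hour stays: 1

01:14


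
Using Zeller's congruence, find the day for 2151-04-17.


Saturday

Zeller's congruence:
q=17, m=4, k=51, j=21
h = (17 + ⌊13×5/5⌋ + 51 + ⌊51/4⌋ + ⌊21/4⌋ - 2×21) mod 7
= (17 + 13 + 51 + 12 + 5 - 42) mod 7
= 56 mod 7 = 0
h=0 → Saturday


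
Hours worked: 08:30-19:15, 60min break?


9h 45m (585 minutes)

Total time = (19×60+15) - (8×60+30)
= 1155 - 510 = 645 min
Minus break: 645 - 60 = 585 min
= 9h 45m


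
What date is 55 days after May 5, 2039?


Start: May 5, 2039
Add 55 days
May 5 → June 1: 31 - 5 + 1 = 27 days (55 - 27 = 28 left)
June 1 + 28 = June 29, 2039

June 29, 2039


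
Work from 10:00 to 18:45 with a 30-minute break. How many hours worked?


8h 15m (495 minutes)

Total time = (18×60+45) - (10×60+0)
= 1125 - 600 = 525 min
Minus break: 525 - 30 = 495 min
= 8h 15m


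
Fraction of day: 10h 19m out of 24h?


Total minutes: 10×60 + 19 = 619
Day = 24×60 = 1440 minutes
Fraction = 619/1440 ≈ 0.4299
As a percentage: 619/1440 × 100 ≈ 42.99%

0.4299 (42.99%)


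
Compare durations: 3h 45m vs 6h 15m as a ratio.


3:5 (0.60)

Duration 1: 225 minutes
Duration 2: 375 minutes
Ratio = 225:375
GCD = 75
Simplified = 3:5
As a decimal: 3/5 = 0.60


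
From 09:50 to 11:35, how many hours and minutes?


1h 45m

End time in minutes: 11×60 + 35 = 695
Start time in minutes: 9×60 + 50 = 590
Difference = 695 - 590 = 105 minutes
= 1 hours 45 minutes


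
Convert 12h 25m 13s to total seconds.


44713 seconds

Hours: 12 × 3600 = 43200
Minutes: 25 × 60 = 1500
Seconds: 13
Total = 43200 + 1500 + 13 = 44713


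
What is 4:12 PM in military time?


Input: 4:12 PM
PM: 4 + 12 = 16

16:12


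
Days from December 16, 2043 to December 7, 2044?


From December 16, 2043 to December 7, 2044
Rest of December 2043: 31 - 16 = 15
Full months: January 31, February 2044 29, March 31, April 30, May 31, June 30, July 31, August 31, September 30, October 31, November 30
Days into December 2044: 7
Total = 15 + 31 + 29 + 31 + 30 + 31 + 30 + 31 + 31 + 30 + 31 + 30 + 7 = 357 days

357 days


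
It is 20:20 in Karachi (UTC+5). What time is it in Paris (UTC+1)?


16:20

Time difference = UTC+1 - UTC+5 = -4 hours
New hour = (20 -4) mod 24
= 16 mod 24 = 16
Minutes unchanged → 16:20


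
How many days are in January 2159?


31 days

Month: January (month 1)
January has 31 days


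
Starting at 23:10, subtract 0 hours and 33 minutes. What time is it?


22:37

Start: 1390 minutes from midnight
Subtract: 33 minutes
Remaining: 1390 - 33 = 1357
Hours: 22, Minutes: 37


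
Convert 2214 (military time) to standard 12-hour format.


Hour: 22
22 - 12 = 10 → PM

10:14 PM


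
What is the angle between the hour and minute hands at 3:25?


Hour hand = 3×30 + 25×0.5 = 102.5°
Minute hand = 25×6 = 150°
Difference = |102.5 - 150| = 47.5°

47.5°


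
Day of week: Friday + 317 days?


Start: Friday (index 4)
(4 + 317) mod 7
= 321 mod 7
= 6
Index 6 → Sunday

Sunday


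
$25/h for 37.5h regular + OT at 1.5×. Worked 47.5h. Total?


Regular: 37.5h × $25 = $937.50
Overtime: 47.5 - 37.5 = 10.0h
OT pay: 10.0h × $25 × 1.5 = $375.00
Total = $937.50 + $375.00 = $1312.50

$1312.50


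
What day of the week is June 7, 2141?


Wednesday

Zeller's congruence:
q=7, m=6, k=41, j=21
h = (7 + ⌊13×7/5⌋ + 41 + ⌊41/4⌋ + ⌊21/4⌋ - 2×21) mod 7
= (7 + 18 + 41 + 10 + 5 - 42) mod 7
= 39 mod 7 = 4
h=4 → Wednesday


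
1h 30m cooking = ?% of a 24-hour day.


Time: 90 minutes
Day: 1440 minutes
Percentage = (90/1440) × 100 ≈ 6.3%

6.3%


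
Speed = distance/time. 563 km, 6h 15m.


90.1 km/h

Distance: 563 km
Time: 6h 15m = 375 min = 375/60 = 25/4 hours
Speed = 563 ÷ (25/4) = 563 × 4 / 25 = 2252/25 ≈ 90.1 km/h


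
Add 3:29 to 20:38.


00:07 (next day)

Start: 1238 minutes from midnight
Add: 209 minutes
Total: 1447 minutes
Hours: 1447 ÷ 60 = 24 remainder 7
24 ≥ 24 → 24 - 24 = 0 (next day)


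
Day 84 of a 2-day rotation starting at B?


Shifts: A, B
Start: B (index 1)
Day 84: (1 + 84 - 1) mod 2
= 84 mod 2
= 0
Index 0 → shift A

Shift A


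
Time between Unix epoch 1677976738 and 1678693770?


717032 seconds (199.2 hours / 8.30 days)

Difference = 1678693770 - 1677976738 = 717032 seconds
In hours: 717032 / 3600 ≈ 199.2
In days: 717032 / 86400 ≈ 8.30


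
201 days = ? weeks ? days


28 weeks 5 days

Weeks: 201 ÷ 7 = 28 remainder 5


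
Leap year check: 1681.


No

Rules: divisible by 4 AND (not by 100 OR by 400)
1681 ÷ 4 = 420 remainder 1 → not divisible by 4
Not divisible by 4 → not a leap year


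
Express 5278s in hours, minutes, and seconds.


1h 27m 58s

Hours: 5278 ÷ 3600 = 1 remainder 1678
Minutes: 1678 ÷ 60 = 27 remainder 58
Seconds: 58


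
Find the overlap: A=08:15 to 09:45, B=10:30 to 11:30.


Meeting A: 495-585 (in minutes from midnight)
Meeting B: 630-690
Overlap start = max(495, 630) = 630
Overlap end = min(585, 690) = 585
Overlap = max(0, 585 - 630) = 0 min

0 minutes


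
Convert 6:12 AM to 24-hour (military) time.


Input: 6:12 AM
AM hour stays: 6

06:12


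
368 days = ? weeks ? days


Weeks: 368 ÷ 7 = 52 remainder 4

52 weeks 4 days


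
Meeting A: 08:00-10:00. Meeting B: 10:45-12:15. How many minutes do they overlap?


Meeting A: 480-600 (in minutes from midnight)
Meeting B: 645-735
Overlap start = max(480, 645) = 645
Overlap end = min(600, 735) = 600
Overlap = max(0, 600 - 645) = 0 min

0 minutes


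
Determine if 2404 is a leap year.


Rules: divisible by 4 AND (not by 100 OR by 400)
2404 ÷ 4 = 601 exactly → divisible by 4
2404 ÷ 100 = 24 remainder 4 → not divisible by 100
Divisible by 4 but not by 100 → leap year

Yes


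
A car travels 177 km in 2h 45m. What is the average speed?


Distance: 177 km
Time: 2h 45m = 165 min = 165/60 = 11/4 hours
Speed = 177 ÷ (11/4) = 177 × 4 / 11 = 708/11 ≈ 64.4 km/h

64.4 km/h


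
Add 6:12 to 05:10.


11:22

Start: 310 minutes from midnight
Add: 372 minutes
Total: 682 minutes
Hours: 682 ÷ 60 = 11 remainder 22


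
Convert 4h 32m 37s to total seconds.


16357 seconds

Hours: 4 × 3600 = 14400
Minutes: 32 × 60 = 1920
Seconds: 37
Total = 14400 + 1920 + 37 = 16357


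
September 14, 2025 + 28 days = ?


Start: September 14, 2025
Add 28 days
September 14 → October 1: 30 - 14 + 1 = 17 days (28 - 17 = 11 left)
October 1 + 11 = October 12, 2025

October 12, 2025


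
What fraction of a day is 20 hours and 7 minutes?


Total minutes: 20×60 + 7 = 1207
Day = 24×60 = 1440 minutes
Fraction = 1207/1440 ≈ 0.8382
As a percentage: 1207/1440 × 100 ≈ 83.82%

0.8382 (83.82%)


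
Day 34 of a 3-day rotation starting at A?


Shifts: A, B, C
Start: A (index 0)
Day 34: (0 + 34 - 1) mod 3
= 33 mod 3
= 0
Index 0 → shift A

Shift A


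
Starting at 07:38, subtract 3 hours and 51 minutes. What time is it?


Start: 458 minutes from midnight
Subtract: 231 minutes
Remaining: 458 - 231 = 227
Hours: 3, Minutes: 47

03:47


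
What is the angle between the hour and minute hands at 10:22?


179.0°

Hour hand = 10×30 + 22×0.5 = 311.0°
Minute hand = 22×6 = 132°
Difference = |311.0 - 132| = 179.0°


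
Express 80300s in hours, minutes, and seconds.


22h 18m 20s

Hours: 80300 ÷ 3600 = 22 remainder 1100
Minutes: 1100 ÷ 60 = 18 remainder 20
Seconds: 20


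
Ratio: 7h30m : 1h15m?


6:1 (6.00)

Duration 1: 450 minutes
Duration 2: 75 minutes
Ratio = 450:75
GCD = 75
Simplified = 6:1
As a decimal: 6/1 = 6.00


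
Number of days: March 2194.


31 days

Month: March (month 3)
March has 31 days


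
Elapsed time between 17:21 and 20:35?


End time in minutes: 20×60 + 35 = 1235
Start time in minutes: 17×60 + 21 = 1041
Difference = 1235 - 1041 = 194 minutes
= 3 hours 14 minutes

3h 14m


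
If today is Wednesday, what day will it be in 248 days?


Saturday

Start: Wednesday (index 2)
(2 + 248) mod 7
= 250 mod 7
= 5
Index 5 → Saturday


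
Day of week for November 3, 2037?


Tuesday

Zeller's congruence:
q=3, m=11, k=37, j=20
h = (3 + ⌊13×12/5⌋ + 37 + ⌊37/4⌋ + ⌊20/4⌋ - 2×20) mod 7
= (3 + 31 + 37 + 9 + 5 - 40) mod 7
= 45 mod 7 = 3
h=3 → Tuesday


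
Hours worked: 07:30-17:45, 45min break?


Total time = (17×60+45) - (7×60+30)
= 1065 - 450 = 615 min
Minus break: 615 - 45 = 570 min
= 9h 30m

9h 30m (570 minutes)


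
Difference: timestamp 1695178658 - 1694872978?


Difference = 1695178658 - 1694872978 = 305680 seconds
In hours: 305680 / 3600 ≈ 84.9
In days: 305680 / 86400 ≈ 3.54

305680 seconds (84.9 hours / 3.54 days)


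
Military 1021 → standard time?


10:21 AM

Hour: 10
10 < 12 → AM


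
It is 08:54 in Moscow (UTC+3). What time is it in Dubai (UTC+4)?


09:54

Time difference = UTC+4 - UTC+3 = +1 hours
New hour = (8 + 1) mod 24
= 9 mod 24 = 9
Minutes unchanged → 09:54


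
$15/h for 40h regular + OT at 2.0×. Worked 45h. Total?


$750.00

Regular: 40h × $15 = $600.00
Overtime: 45 - 40 = 5h
OT pay: 5h × $15 × 2.0 = $150.00
Total = $600.00 + $150.00 = $750.00


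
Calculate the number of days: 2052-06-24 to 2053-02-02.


223 days

From June 24, 2052 to February 2, 2053
Rest of June 2052: 30 - 24 = 6
Full months: July 31, August 31, September 30, October 31, November 30, December 31, January 31
Days into February 2053: 2
Total = 6 + 31 + 31 + 30 + 31 + 30 + 31 + 31 + 2 = 223 days


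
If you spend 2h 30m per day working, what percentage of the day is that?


Time: 150 minutes
Day: 1440 minutes
Percentage = (150/1440) × 100 ≈ 10.4%

10.4%


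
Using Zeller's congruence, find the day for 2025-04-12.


Zeller's congruence:
q=12, m=4, k=25, j=20
h = (12 + ⌊13×5/5⌋ + 25 + ⌊25/4⌋ + ⌊20/4⌋ - 2×20) mod 7
= (12 + 13 + 25 + 6 + 5 - 40) mod 7
= 21 mod 7 = 0
h=0 → Saturday

Saturday


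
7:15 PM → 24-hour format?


Input: 7:15 PM
PM: 7 + 12 = 19

19:15


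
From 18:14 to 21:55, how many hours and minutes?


3h 41m

End time in minutes: 21×60 + 55 = 1315
Start time in minutes: 18×60 + 14 = 1094
Difference = 1315 - 1094 = 221 minutes
= 3 hours 41 minutes


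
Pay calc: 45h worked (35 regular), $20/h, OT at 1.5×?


$1000.00

Regular: 35h × $20 = $700.00
Overtime: 45 - 35 = 10h
OT pay: 10h × $20 × 1.5 = $300.00
Total = $700.00 + $300.00 = $1000.00


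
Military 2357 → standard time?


11:57 PM

Hour: 23
23 - 12 = 11 → PM


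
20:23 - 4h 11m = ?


Start: 1223 minutes from midnight
Subtract: 251 minutes
Remaining: 1223 - 251 = 972
Hours: 16, Minutes: 12

16:12


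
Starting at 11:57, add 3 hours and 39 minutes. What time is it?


Start: 717 minutes from midnight
Add: 219 minutes
Total: 936 minutes
Hours: 936 ÷ 60 = 15 remainder 36

15:36


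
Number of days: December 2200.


31 days

Month: December (month 12)
December has 31 days


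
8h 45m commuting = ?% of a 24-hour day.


36.5%

Time: 525 minutes
Day: 1440 minutes
Percentage = (525/1440) × 100 ≈ 36.5%


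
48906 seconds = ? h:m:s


Hours: 48906 ÷ 3600 = 13 remainder 2106
Minutes: 2106 ÷ 60 = 35 remainder 6
Seconds: 6

13h 35m 6s


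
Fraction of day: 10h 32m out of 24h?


0.4389 (43.89%)

Total minutes: 10×60 + 32 = 632
Day = 24×60 = 1440 minutes
Fraction = 632/1440 ≈ 0.4389
As a percentage: 632/1440 × 100 ≈ 43.89%


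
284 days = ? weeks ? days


Weeks: 284 ÷ 7 = 40 remainder 4

40 weeks 4 days


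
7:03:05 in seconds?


25385 seconds

Hours: 7 × 3600 = 25200
Minutes: 3 × 60 = 180
Seconds: 5
Total = 25200 + 180 + 5 = 25385


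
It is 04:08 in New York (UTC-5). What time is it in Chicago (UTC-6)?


Time difference = UTC-6 - UTC-5 = -1 hours
New hour = (4 -1) mod 24
= 3 mod 24 = 3
Minutes unchanged → 03:08

03:08


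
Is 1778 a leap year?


No

Rules: divisible by 4 AND (not by 100 OR by 400)
1778 ÷ 4 = 444 remainder 2 → not divisible by 4
Not divisible by 4 → not a leap year


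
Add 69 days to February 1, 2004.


April 10, 2004

Start: February 1, 2004
Add 69 days
February 1 → March 1: 29 - 1 + 1 = 29 days (69 - 29 = 40 left)
March 1 → April 1: 31 - 1 + 1 = 31 days (40 - 31 = 9 left)
April 1 + 9 = April 10, 2004


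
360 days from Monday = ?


Start: Monday (index 0)
(0 + 360) mod 7
= 360 mod 7
= 3
Index 3 → Thursday

Thursday


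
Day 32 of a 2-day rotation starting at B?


Shifts: A, B
Start: B (index 1)
Day 32: (1 + 32 - 1) mod 2
= 32 mod 2
= 0
Index 0 → shift A

Shift A


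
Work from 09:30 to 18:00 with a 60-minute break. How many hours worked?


7h 30m (450 minutes)

Total time = (18×60+0) - (9×60+30)
= 1080 - 570 = 510 min
Minus break: 510 - 60 = 450 min
= 7h 30m


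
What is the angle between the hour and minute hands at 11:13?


101.5°

Hour hand = 11×30 + 13×0.5 = 336.5°
Minute hand = 13×6 = 78°
Difference = |336.5 - 78| = 258.5°
Since > 180°: 360 - 258.5 = 101.5°


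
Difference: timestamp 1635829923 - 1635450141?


Difference = 1635829923 - 1635450141 = 379782 seconds
In hours: 379782 / 3600 ≈ 105.5
In days: 379782 / 86400 ≈ 4.40

379782 seconds (105.5 hours / 4.40 days)


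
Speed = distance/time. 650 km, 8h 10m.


Distance: 650 km
Time: 8h 10m = 490 min = 490/60 = 49/6 hours
Speed = 650 ÷ (49/6) = 650 × 6 / 49 = 3900/49 ≈ 79.6 km/h

79.6 km/h


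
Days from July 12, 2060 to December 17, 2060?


From July 12, 2060 to December 17, 2060
Rest of July 2060: 31 - 12 = 19
Full months: August 31, September 30, October 31, November 30
Days into December 2060: 17
Total = 19 + 31 + 30 + 31 + 30 + 17 = 158 days

158 days


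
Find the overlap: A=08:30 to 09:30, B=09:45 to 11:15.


0 minutes

Meeting A: 510-570 (in minutes from midnight)
Meeting B: 585-675
Overlap start = max(510, 585) = 585
Overlap end = min(570, 675) = 570
Overlap = max(0, 570 - 585) = 0 min


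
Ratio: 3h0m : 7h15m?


Duration 1: 180 minutes
Duration 2: 435 minutes
Ratio = 180:435
GCD = 15
Simplified = 12:29
As a decimal: 12/29 ≈ 0.41

12:29 (0.41)


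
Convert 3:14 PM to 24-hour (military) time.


15:14

Input: 3:14 PM
PM: 3 + 12 = 15


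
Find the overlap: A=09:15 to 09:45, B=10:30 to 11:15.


0 minutes

Meeting A: 555-585 (in minutes from midnight)
Meeting B: 630-675
Overlap start = max(555, 630) = 630
Overlap end = min(585, 675) = 585
Overlap = max(0, 585 - 630) = 0 min


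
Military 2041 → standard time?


8:41 PM

Hour: 20
20 - 12 = 8 → PM


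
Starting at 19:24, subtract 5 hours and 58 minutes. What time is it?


13:26

Start: 1164 minutes from midnight
Subtract: 358 minutes
Remaining: 1164 - 358 = 806
Hours: 13, Minutes: 26


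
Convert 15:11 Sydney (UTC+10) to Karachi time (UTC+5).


Time difference = UTC+5 - UTC+10 = -5 hours
New hour = (15 -5) mod 24
= 10 mod 24 = 10
Minutes unchanged → 10:11

10:11


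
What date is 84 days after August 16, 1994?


Start: August 16, 1994
Add 84 days
August 16 → September 1: 31 - 16 + 1 = 16 days (84 - 16 = 68 left)
September 1 → October 1: 30 - 1 + 1 = 30 days (68 - 30 = 38 left)
October 1 → November 1: 31 - 1 + 1 = 31 days (38 - 31 = 7 left)
November 1 + 7 = November 8, 1994

November 8, 1994


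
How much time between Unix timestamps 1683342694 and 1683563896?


221202 seconds (61.4 hours / 2.56 days)

Difference = 1683563896 - 1683342694 = 221202 seconds
In hours: 221202 / 3600 ≈ 61.4
In days: 221202 / 86400 ≈ 2.56


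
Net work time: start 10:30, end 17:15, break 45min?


6h 0m (360 minutes)

Total time = (17×60+15) - (10×60+30)
= 1035 - 630 = 405 min
Minus break: 405 - 45 = 360 min
= 6h 0m


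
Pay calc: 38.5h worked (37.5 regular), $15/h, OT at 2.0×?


Regular: 37.5h × $15 = $562.50
Overtime: 38.5 - 37.5 = 1.0h
OT pay: 1.0h × $15 × 2.0 = $30.00
Total = $562.50 + $30.00 = $592.50

$592.50


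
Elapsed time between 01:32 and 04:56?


End time in minutes: 4×60 + 56 = 296
Start time in minutes: 1×60 + 32 = 92
Difference = 296 - 92 = 204 minutes
= 3 hours 24 minutes

3h 24m


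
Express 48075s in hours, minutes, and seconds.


13h 21m 15s

Hours: 48075 ÷ 3600 = 13 remainder 1275
Minutes: 1275 ÷ 60 = 21 remainder 15
Seconds: 15


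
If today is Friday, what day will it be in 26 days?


Wednesday

Start: Friday (index 4)
(4 + 26) mod 7
= 30 mod 7
= 2
Index 2 → Wednesday


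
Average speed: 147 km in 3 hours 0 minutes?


49.0 km/h

Distance: 147 km
Time: 3 hours
Speed = 147 / 3 = 49.0 km/h


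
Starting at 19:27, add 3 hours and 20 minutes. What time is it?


22:47

Start: 1167 minutes from midnight
Add: 200 minutes
Total: 1367 minutes
Hours: 1367 ÷ 60 = 22 remainder 47


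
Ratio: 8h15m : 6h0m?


11:8 (1.38)

Duration 1: 495 minutes
Duration 2: 360 minutes
Ratio = 495:360
GCD = 45
Simplified = 11:8
As a decimal: 11/8 ≈ 1.38


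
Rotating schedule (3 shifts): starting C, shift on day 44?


Shifts: A, B, C
Start: C (index 2)
Day 44: (2 + 44 - 1) mod 3
= 45 mod 3
= 0
Index 0 → shift A

Shift A


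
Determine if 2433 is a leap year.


No

Rules: divisible by 4 AND (not by 100 OR by 400)
2433 ÷ 4 = 608 remainder 1 → not divisible by 4
Not divisible by 4 → not a leap year


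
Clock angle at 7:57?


103.5°

Hour hand = 7×30 + 57×0.5 = 238.5°
Minute hand = 57×6 = 342°
Difference = |238.5 - 342| = 103.5°


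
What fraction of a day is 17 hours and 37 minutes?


0.7340 (73.40%)

Total minutes: 17×60 + 37 = 1057
Day = 24×60 = 1440 minutes
Fraction = 1057/1440 ≈ 0.7340
As a percentage: 1057/1440 × 100 ≈ 73.40%


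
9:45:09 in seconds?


Hours: 9 × 3600 = 32400
Minutes: 45 × 60 = 2700
Seconds: 9
Total = 32400 + 2700 + 9 = 35109

35109 seconds


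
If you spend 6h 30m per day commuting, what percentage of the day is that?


27.1%

Time: 390 minutes
Day: 1440 minutes
Percentage = (390/1440) × 100 ≈ 27.1%


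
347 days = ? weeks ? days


49 weeks 4 days

Weeks: 347 ÷ 7 = 49 remainder 4


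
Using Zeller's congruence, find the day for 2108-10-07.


Zeller's congruence:
q=7, m=10, k=8, j=21
h = (7 + ⌊13×11/5⌋ + 8 + ⌊8/4⌋ + ⌊21/4⌋ - 2×21) mod 7
= (7 + 28 + 8 + 2 + 5 - 42) mod 7
= 8 mod 7 = 1
h=1 → Sunday

Sunday


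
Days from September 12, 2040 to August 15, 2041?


337 days

From September 12, 2040 to August 15, 2041
Rest of September 2040: 30 - 12 = 18
Full months: October 31, November 30, December 31, January 31, February 2041 28, March 31, April 30, May 31, June 30, July 31
Days into August 2041: 15
Total = 18 + 31 + 30 + 31 + 31 + 28 + 31 + 30 + 31 + 30 + 31 + 15 = 337 days
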